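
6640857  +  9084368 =15725225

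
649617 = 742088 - 92471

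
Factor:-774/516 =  - 2^( - 1) * 3^1= - 3/2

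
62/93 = 2/3 = 0.67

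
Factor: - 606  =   - 2^1*3^1*101^1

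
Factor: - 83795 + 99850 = 16055=5^1*13^2 * 19^1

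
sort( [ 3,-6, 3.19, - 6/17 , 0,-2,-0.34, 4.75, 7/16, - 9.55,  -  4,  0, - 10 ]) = [ - 10, - 9.55, - 6, - 4 , - 2, - 6/17, - 0.34,  0 , 0,  7/16 , 3,  3.19,4.75]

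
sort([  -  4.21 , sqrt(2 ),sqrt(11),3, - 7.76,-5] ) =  [-7.76 ,-5, - 4.21, sqrt(2),  3,sqrt( 11) ]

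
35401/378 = 35401/378 = 93.65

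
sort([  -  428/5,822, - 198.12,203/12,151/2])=[ - 198.12, - 428/5, 203/12  ,  151/2 , 822] 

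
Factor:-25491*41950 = - 1069347450 = - 2^1*3^1*5^2*29^1*293^1*839^1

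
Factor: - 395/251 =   -  5^1*79^1 * 251^(  -  1 )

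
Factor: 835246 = 2^1 * 417623^1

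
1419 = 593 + 826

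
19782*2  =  39564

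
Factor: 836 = 2^2*11^1*19^1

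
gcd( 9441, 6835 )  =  1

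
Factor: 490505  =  5^1*98101^1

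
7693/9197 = 7693/9197 = 0.84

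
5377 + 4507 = 9884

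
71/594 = 71/594 = 0.12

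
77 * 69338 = 5339026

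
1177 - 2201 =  - 1024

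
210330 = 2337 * 90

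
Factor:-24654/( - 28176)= 7/8 =2^(-3 )*7^1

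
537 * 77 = 41349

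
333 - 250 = 83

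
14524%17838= 14524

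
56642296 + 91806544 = 148448840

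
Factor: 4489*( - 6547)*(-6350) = 2^1 * 5^2*67^2 * 127^1 * 6547^1 = 186623217050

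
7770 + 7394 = 15164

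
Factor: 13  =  13^1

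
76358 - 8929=67429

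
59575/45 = 1323 + 8/9 = 1323.89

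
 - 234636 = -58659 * 4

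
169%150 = 19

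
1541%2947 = 1541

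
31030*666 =20665980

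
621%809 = 621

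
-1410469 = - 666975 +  - 743494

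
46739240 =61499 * 760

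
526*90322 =47509372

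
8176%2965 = 2246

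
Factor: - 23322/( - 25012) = 2^( -1)*3^1*23^1*37^( - 1)  =  69/74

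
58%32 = 26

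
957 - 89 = 868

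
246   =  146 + 100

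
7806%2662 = 2482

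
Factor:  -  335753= - 11^1*131^1 *233^1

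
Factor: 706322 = 2^1 * 353161^1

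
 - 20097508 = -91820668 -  - 71723160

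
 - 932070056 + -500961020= - 1433031076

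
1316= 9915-8599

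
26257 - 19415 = 6842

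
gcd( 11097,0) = 11097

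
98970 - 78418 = 20552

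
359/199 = 359/199 = 1.80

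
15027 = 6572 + 8455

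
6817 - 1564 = 5253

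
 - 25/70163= - 1 + 70138/70163  =  - 0.00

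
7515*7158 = 53792370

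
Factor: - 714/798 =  - 17/19 = - 17^1 *19^( - 1)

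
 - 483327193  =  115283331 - 598610524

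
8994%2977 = 63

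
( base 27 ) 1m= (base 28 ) 1l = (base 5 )144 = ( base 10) 49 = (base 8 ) 61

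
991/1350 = 991/1350 = 0.73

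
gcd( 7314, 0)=7314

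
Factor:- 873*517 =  - 3^2*11^1 *47^1 *97^1 = - 451341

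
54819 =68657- 13838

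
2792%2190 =602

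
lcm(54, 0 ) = 0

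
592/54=296/27 = 10.96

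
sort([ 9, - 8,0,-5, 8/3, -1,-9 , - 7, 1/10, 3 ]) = [-9, - 8 , - 7, - 5, - 1,0,  1/10 , 8/3 , 3, 9]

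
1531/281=5+126/281 =5.45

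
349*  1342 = 468358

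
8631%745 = 436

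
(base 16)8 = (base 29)8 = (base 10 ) 8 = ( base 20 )8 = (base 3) 22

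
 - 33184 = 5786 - 38970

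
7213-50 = 7163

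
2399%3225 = 2399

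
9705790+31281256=40987046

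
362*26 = 9412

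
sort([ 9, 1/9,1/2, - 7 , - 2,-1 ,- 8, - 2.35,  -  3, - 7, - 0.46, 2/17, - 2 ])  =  [ - 8  , - 7,-7, - 3, - 2.35, - 2 , -2,  -  1, - 0.46,1/9, 2/17,1/2,9 ] 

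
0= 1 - 1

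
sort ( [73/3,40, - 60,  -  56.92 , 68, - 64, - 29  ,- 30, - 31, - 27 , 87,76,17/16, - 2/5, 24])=[ - 64, - 60, - 56.92, - 31, -30, - 29, -27, - 2/5,17/16,24,  73/3,40, 68,76, 87]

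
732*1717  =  1256844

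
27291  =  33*827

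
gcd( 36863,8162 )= 1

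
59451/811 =73+248/811 = 73.31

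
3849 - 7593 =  -3744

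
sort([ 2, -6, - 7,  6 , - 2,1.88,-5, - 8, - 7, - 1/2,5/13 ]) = [ - 8, - 7, - 7, - 6,-5, - 2, - 1/2,  5/13, 1.88,2, 6]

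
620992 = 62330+558662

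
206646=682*303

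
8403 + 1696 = 10099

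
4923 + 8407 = 13330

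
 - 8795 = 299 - 9094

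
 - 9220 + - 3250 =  - 12470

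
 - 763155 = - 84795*9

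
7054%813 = 550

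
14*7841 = 109774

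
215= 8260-8045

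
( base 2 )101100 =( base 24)1K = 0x2C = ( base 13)35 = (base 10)44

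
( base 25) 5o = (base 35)49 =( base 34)4D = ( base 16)95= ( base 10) 149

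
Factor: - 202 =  - 2^1*101^1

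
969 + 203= 1172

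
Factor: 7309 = 7309^1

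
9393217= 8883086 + 510131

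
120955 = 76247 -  - 44708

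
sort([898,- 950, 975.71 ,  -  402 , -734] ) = [ - 950, - 734,-402 , 898, 975.71] 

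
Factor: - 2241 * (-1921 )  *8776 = 37780337736 = 2^3*3^3 * 17^1* 83^1 * 113^1 * 1097^1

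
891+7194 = 8085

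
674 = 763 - 89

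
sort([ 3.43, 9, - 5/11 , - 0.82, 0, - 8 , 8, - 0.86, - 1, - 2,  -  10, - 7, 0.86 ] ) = [ - 10, - 8, - 7, - 2,- 1, - 0.86, - 0.82, - 5/11,0,0.86,3.43, 8 , 9]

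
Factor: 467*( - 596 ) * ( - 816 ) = 227118912 = 2^6 * 3^1*17^1*149^1*467^1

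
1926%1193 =733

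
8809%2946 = 2917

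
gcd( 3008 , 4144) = 16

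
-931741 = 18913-950654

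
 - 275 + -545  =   - 820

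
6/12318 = 1/2053 = 0.00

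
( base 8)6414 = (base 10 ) 3340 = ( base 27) 4fj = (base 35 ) 2PF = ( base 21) 7C1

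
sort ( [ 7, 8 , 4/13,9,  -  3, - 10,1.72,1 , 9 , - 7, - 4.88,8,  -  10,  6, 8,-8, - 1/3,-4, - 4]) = [  -  10,-10,-8,- 7,- 4.88, - 4, -4, - 3, - 1/3,4/13 , 1,1.72,6,  7,  8,  8,8 , 9,9]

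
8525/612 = 13 + 569/612 = 13.93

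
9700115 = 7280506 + 2419609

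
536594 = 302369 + 234225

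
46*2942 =135332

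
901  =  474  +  427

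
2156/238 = 9 + 1/17 = 9.06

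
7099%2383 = 2333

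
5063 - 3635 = 1428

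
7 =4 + 3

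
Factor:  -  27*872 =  - 2^3 * 3^3*109^1 = - 23544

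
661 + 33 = 694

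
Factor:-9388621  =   - 11^1*199^1 * 4289^1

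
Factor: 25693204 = 2^2*6423301^1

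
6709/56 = 6709/56 = 119.80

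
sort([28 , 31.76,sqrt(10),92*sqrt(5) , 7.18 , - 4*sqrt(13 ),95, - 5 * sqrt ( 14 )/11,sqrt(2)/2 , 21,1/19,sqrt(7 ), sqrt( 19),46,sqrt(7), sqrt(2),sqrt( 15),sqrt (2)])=[ - 4*sqrt( 13 ), - 5*sqrt( 14 )/11,1/19, sqrt(2)/2, sqrt(2 ), sqrt(2 ),sqrt (7),sqrt(7), sqrt( 10), sqrt( 15),  sqrt(19),7.18 , 21, 28, 31.76, 46,95,92 * sqrt(5 ) ] 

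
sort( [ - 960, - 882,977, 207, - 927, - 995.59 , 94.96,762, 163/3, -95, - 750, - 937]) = [ - 995.59, - 960,  -  937,-927, - 882, - 750, - 95,163/3,94.96,207,  762 , 977 ]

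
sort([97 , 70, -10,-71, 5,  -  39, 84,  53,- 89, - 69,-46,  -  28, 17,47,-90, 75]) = [- 90, - 89 ,- 71, - 69, - 46,  -  39, - 28,-10, 5, 17, 47,53, 70, 75, 84, 97] 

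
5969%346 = 87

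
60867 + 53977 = 114844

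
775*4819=3734725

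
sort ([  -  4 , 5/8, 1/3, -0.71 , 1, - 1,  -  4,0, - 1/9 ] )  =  [ -4, - 4, - 1, - 0.71, - 1/9,0, 1/3 , 5/8,1]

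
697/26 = 26 + 21/26 = 26.81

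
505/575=101/115=0.88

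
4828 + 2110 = 6938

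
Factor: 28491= 3^1*9497^1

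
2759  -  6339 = -3580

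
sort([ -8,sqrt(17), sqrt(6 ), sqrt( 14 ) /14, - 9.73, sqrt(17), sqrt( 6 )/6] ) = [ - 9.73, - 8, sqrt( 14 )/14, sqrt( 6 )/6, sqrt( 6 ),sqrt( 17), sqrt( 17) ] 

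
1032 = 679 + 353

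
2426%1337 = 1089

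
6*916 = 5496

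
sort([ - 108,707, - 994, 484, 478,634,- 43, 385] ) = [ - 994,- 108,- 43, 385, 478, 484, 634,707] 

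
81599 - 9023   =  72576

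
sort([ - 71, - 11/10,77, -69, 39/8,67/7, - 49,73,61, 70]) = [ - 71, - 69, - 49, - 11/10, 39/8,  67/7, 61, 70, 73, 77]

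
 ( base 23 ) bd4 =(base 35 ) 4yw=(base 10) 6122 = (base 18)10g2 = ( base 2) 1011111101010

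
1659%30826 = 1659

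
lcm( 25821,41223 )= 2349711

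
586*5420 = 3176120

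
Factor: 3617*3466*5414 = 2^2*1733^1 * 2707^1*3617^1 = 67872730108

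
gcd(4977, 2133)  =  711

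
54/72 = 3/4 = 0.75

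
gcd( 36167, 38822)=59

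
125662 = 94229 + 31433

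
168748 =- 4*( - 42187 )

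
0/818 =0  =  0.00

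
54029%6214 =4317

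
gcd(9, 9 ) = 9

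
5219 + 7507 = 12726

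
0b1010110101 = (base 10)693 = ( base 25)12i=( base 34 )kd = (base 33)L0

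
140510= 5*28102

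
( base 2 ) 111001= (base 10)57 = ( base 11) 52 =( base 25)27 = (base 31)1Q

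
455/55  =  8 +3/11 = 8.27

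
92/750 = 46/375=0.12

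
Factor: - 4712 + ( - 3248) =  - 7960 = - 2^3 * 5^1*199^1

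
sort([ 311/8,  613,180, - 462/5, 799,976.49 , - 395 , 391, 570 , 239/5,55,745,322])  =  [ - 395,- 462/5,  311/8,239/5, 55,180,322, 391,  570, 613,745,799,976.49] 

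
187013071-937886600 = - 750873529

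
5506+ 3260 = 8766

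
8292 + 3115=11407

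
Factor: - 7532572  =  -2^2*53^1*35531^1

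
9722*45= 437490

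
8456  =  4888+3568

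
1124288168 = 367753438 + 756534730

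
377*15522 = 5851794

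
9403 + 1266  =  10669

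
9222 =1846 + 7376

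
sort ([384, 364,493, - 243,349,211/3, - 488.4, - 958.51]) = [ - 958.51, - 488.4, - 243, 211/3, 349, 364,  384, 493] 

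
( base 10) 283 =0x11B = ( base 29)9m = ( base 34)8b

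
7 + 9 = 16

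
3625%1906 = 1719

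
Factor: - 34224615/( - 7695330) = 2^( - 1 )*3^1* 199^( - 1)*373^1 * 1289^( - 1)*2039^1 = 2281641/513022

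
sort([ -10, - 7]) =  [ -10, - 7 ] 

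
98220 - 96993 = 1227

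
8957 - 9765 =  - 808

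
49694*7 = 347858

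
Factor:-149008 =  - 2^4*67^1*139^1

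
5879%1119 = 284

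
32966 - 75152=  - 42186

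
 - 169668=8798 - 178466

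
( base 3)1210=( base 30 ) 1i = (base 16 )30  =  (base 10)48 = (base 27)1l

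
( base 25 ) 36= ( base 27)30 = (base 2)1010001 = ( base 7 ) 144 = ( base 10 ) 81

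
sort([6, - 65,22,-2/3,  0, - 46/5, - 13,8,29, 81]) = [ - 65, - 13,-46/5, - 2/3, 0 , 6,8,  22,29, 81]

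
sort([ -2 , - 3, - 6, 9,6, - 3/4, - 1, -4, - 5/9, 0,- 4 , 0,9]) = [  -  6, - 4, - 4, - 3, - 2, - 1, -3/4, - 5/9, 0, 0  ,  6, 9, 9]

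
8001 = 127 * 63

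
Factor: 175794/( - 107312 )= - 2^( - 3)*3^1*19^(-1) * 83^1 = - 249/152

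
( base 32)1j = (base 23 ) 25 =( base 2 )110011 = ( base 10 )51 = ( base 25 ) 21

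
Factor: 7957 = 73^1*109^1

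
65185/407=65185/407=160.16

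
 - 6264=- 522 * 12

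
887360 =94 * 9440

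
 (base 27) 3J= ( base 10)100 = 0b1100100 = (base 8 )144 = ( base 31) 37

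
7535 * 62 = 467170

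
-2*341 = -682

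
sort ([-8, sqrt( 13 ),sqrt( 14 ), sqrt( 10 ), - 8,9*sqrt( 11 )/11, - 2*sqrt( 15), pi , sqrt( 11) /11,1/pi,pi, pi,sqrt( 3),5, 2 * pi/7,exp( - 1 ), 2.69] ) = [-8,  -  8, - 2*sqrt( 15),sqrt( 11 )/11,1/pi,exp( - 1),2*pi/7,sqrt (3),2.69, 9*sqrt( 11) /11, pi,pi, pi,sqrt( 10 ), sqrt( 13),sqrt (14),5]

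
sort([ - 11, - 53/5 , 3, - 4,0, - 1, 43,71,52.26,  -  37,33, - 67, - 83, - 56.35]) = [- 83,-67, - 56.35, - 37, - 11,-53/5, - 4, - 1,  0, 3, 33,  43,52.26,71]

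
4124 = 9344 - 5220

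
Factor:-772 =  -2^2*193^1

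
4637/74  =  4637/74= 62.66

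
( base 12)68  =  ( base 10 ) 80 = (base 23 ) 3B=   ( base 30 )2k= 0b1010000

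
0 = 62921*0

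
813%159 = 18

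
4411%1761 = 889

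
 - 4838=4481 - 9319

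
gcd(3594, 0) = 3594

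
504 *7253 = 3655512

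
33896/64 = 4237/8 =529.62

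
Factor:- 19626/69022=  - 9813/34511 = - 3^1*3271^1*34511^( - 1) 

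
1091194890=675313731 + 415881159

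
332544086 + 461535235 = 794079321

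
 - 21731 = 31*( - 701)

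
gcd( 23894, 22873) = 1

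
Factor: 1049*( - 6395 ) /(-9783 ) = 3^(  -  2 )*5^1*1049^1*1087^(-1)*1279^1 = 6708355/9783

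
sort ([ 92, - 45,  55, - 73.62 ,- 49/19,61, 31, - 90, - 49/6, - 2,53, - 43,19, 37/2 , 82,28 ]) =[ - 90,-73.62, - 45, - 43, - 49/6, - 49/19, - 2,  37/2,19 , 28,31, 53,55,  61  ,  82, 92 ] 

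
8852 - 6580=2272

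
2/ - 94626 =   -  1/47313 = -  0.00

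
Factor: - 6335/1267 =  - 5=- 5^1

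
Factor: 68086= 2^1 * 59^1*577^1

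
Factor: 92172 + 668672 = 2^2  *  7^1*29^1*937^1=760844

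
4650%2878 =1772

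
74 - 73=1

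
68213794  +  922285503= 990499297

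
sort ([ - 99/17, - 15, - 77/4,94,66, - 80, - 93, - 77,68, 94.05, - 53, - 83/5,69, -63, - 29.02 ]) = [ - 93, - 80, - 77  ,  -  63, - 53, - 29.02, - 77/4, - 83/5, - 15, - 99/17,66, 68 , 69, 94, 94.05 ]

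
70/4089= 70/4089 = 0.02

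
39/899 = 39/899 = 0.04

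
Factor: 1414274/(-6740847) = -2^1*3^( - 3) *29^(-1)*829^1*853^1*  8609^(  -  1 ) 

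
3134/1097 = 2+940/1097 =2.86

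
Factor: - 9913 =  - 23^1 *431^1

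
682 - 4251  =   - 3569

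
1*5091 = 5091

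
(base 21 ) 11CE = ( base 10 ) 9968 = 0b10011011110000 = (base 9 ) 14605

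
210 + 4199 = 4409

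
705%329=47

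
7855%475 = 255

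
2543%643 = 614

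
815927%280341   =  255245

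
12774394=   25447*502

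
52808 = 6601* 8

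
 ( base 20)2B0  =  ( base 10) 1020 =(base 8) 1774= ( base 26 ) 1d6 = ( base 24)1ic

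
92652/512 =23163/128 = 180.96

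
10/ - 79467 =-1 + 79457/79467 = - 0.00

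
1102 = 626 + 476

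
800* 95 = 76000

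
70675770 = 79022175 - 8346405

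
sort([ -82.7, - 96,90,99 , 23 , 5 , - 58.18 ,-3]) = [ - 96, - 82.7, - 58.18 , - 3,5  ,  23,  90,  99 ] 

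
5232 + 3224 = 8456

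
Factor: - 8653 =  - 17^1*509^1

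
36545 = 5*7309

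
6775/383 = 17 + 264/383 = 17.69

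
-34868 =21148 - 56016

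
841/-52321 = -841/52321=- 0.02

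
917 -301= 616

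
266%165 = 101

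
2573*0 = 0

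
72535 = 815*89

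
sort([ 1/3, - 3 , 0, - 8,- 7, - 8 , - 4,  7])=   [ - 8, - 8, - 7 ,- 4,  -  3 , 0, 1/3, 7 ] 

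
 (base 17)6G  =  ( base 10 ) 118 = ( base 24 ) 4M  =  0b1110110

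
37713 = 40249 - 2536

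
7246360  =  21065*344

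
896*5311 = 4758656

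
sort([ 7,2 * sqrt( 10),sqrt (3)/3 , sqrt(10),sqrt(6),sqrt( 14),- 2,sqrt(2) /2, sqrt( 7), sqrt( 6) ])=[  -  2,sqrt( 3)/3,sqrt( 2)/2,sqrt( 6), sqrt( 6),sqrt( 7 ),sqrt(10 ), sqrt(14),2 * sqrt( 10),7]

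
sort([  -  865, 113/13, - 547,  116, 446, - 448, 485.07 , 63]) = [  -  865,  -  547, - 448 , 113/13,63, 116,  446, 485.07]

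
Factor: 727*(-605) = -5^1 * 11^2 * 727^1 = - 439835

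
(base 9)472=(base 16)185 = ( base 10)389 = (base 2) 110000101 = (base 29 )dc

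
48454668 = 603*80356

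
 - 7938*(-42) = 333396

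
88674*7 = 620718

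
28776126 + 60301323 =89077449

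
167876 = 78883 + 88993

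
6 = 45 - 39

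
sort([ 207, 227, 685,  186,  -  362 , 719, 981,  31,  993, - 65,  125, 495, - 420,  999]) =[ - 420, - 362, - 65, 31, 125, 186,207,227,495,685, 719, 981 , 993,  999 ] 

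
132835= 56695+76140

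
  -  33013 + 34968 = 1955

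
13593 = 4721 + 8872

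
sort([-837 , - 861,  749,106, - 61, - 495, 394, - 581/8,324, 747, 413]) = [ - 861, - 837, - 495,  -  581/8, - 61, 106 , 324, 394, 413 , 747, 749 ] 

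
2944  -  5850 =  - 2906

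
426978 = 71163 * 6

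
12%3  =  0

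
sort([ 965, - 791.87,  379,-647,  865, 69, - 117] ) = [ - 791.87,-647, - 117, 69, 379,865, 965 ] 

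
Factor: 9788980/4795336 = 2^(-1 )*5^1 * 7^( - 2 )*13^( - 1 ) * 941^( - 1 ) * 489449^1 = 2447245/1198834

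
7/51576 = 1/7368 = 0.00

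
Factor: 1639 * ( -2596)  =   - 4254844= - 2^2 * 11^2 * 59^1*149^1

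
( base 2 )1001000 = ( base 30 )2c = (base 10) 72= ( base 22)36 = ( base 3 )2200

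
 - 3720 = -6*620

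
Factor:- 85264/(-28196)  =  2^2*7^(- 1)*19^( - 1)*53^( - 1)*73^2 = 21316/7049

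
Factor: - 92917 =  - 11^1*8447^1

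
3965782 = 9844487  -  5878705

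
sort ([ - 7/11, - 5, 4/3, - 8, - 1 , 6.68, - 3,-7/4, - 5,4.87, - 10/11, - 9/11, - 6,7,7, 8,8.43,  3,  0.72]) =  [ - 8, - 6, - 5, - 5, - 3,  -  7/4, - 1, - 10/11 , - 9/11, - 7/11, 0.72, 4/3 , 3, 4.87,6.68 , 7,7 , 8, 8.43] 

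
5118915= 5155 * 993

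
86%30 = 26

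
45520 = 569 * 80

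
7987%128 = 51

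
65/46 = 1 + 19/46= 1.41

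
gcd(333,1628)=37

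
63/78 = 21/26 = 0.81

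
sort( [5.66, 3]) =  [3,5.66]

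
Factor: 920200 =2^3*5^2  *43^1*107^1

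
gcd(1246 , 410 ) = 2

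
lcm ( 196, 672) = 4704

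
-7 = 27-34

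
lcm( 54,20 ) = 540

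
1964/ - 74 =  - 27 + 17/37= - 26.54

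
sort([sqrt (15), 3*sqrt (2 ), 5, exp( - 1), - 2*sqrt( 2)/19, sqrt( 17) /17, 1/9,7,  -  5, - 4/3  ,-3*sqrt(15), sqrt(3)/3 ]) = [-3*sqrt(15), - 5, - 4/3,  -  2*sqrt( 2)/19 , 1/9, sqrt(17 )/17, exp(  -  1), sqrt(3)/3,sqrt(15 ), 3*sqrt(2), 5, 7 ] 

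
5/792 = 5/792 = 0.01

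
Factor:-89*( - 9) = 3^2* 89^1 =801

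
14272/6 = 2378 + 2/3 = 2378.67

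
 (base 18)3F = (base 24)2L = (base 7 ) 126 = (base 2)1000101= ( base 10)69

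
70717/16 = 70717/16  =  4419.81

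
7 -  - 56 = 63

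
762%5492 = 762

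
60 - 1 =59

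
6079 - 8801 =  - 2722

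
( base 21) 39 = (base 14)52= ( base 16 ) 48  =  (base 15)4C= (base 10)72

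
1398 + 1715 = 3113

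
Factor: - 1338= -2^1 * 3^1*223^1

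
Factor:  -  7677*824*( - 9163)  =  57963745224  =  2^3*3^2*7^2 * 11^1  *17^1*103^1*853^1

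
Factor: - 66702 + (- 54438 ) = -2^2  *  3^2*5^1*673^1 = - 121140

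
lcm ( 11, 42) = 462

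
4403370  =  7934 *555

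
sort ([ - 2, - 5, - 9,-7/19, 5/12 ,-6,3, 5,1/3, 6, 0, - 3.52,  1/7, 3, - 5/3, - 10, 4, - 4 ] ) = [ - 10, - 9, - 6, - 5, - 4 ,  -  3.52, - 2, - 5/3, - 7/19,  0,1/7 , 1/3, 5/12,  3, 3,4,5, 6]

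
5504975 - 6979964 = -1474989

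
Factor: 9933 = 3^1 * 7^1*11^1*43^1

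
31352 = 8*3919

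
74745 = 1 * 74745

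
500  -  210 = 290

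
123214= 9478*13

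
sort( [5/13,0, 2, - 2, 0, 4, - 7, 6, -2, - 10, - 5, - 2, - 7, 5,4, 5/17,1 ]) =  [ - 10, - 7, - 7, - 5, - 2, - 2,-2,0, 0,5/17,5/13, 1, 2, 4,4  ,  5,6 ] 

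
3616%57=25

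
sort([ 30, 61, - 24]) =[ - 24,30, 61] 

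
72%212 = 72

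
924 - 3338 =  - 2414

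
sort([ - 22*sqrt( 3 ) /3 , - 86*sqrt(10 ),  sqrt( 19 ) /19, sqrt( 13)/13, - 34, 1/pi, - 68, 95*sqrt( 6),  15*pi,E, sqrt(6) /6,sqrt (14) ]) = [ - 86*sqrt( 10), - 68, - 34 ,  -  22*sqrt( 3)/3,sqrt ( 19 ) /19,sqrt( 13 )/13,  1/pi , sqrt( 6)/6, E,  sqrt( 14 ),15*pi, 95*sqrt(6)]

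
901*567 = 510867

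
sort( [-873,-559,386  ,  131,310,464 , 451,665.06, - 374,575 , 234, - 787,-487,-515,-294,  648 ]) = [-873, - 787, - 559, - 515 , - 487, - 374, - 294,131,234, 310,386,  451,464 , 575,  648, 665.06 ]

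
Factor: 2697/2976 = 2^ ( - 5 )*29^1 = 29/32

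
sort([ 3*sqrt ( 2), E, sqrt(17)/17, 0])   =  [ 0 , sqrt( 17 )/17, E, 3*sqrt(2)]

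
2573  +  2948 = 5521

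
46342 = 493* 94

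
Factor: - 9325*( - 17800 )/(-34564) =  - 2^1*5^4 * 89^1*373^1*8641^(-1) = -41496250/8641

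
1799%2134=1799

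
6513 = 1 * 6513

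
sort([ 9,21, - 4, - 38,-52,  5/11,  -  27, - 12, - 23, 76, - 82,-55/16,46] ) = [ - 82, - 52, - 38, -27, - 23 , - 12, - 4 ,- 55/16, 5/11,9, 21,46, 76 ]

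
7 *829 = 5803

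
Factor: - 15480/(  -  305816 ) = 45/889= 3^2*5^1*7^(- 1 )*127^( - 1 ) 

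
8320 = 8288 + 32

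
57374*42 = 2409708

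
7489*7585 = 56804065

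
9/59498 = 9/59498 = 0.00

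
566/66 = 8 + 19/33 =8.58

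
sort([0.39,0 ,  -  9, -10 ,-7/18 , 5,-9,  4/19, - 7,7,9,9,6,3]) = [ - 10,-9,-9,  -  7,  -  7/18,0,4/19,0.39,3,5, 6,7,9, 9] 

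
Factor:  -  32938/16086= - 43/21  =  -  3^ ( -1)*7^(-1 ) * 43^1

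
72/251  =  72/251 =0.29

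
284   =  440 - 156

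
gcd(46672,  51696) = 16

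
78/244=39/122 = 0.32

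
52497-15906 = 36591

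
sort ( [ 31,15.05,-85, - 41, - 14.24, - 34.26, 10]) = [ - 85, - 41,-34.26, - 14.24,10, 15.05, 31]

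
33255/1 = 33255 = 33255.00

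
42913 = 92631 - 49718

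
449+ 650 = 1099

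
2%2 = 0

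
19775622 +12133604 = 31909226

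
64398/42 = 10733/7 = 1533.29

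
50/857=50/857=0.06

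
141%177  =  141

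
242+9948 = 10190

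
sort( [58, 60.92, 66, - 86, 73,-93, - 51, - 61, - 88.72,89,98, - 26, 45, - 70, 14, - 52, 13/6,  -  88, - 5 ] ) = [ - 93, - 88.72, - 88,  -  86, - 70, - 61, - 52, - 51,  -  26,-5, 13/6,14,45, 58, 60.92, 66, 73, 89, 98]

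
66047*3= 198141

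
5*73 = 365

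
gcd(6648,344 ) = 8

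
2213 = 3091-878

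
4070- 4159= - 89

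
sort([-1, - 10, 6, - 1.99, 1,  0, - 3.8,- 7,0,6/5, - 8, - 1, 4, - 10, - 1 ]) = [- 10, - 10,  -  8, - 7 , - 3.8, - 1.99, - 1, - 1, - 1,0,0, 1, 6/5,  4, 6 ]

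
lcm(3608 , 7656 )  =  313896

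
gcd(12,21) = 3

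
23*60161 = 1383703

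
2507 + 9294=11801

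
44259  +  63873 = 108132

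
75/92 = 75/92 = 0.82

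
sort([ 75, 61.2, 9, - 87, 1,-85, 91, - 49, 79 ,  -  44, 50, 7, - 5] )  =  [ - 87, - 85, -49 ,- 44, - 5 , 1, 7,9,  50,61.2, 75,79,91]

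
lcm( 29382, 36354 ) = 2144886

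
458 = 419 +39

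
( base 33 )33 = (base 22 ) 4E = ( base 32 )36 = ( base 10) 102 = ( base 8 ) 146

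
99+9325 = 9424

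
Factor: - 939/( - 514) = 2^( - 1) * 3^1*257^ ( - 1)*313^1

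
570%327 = 243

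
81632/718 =113 + 249/359 = 113.69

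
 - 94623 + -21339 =-115962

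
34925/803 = 43 + 36/73 = 43.49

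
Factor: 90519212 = 2^2*7^1*3232829^1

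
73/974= 73/974 =0.07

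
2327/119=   2327/119 =19.55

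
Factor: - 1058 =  - 2^1*23^2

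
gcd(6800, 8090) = 10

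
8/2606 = 4/1303 = 0.00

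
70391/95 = 740 + 91/95 =740.96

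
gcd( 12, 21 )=3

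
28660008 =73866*388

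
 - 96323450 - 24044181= - 120367631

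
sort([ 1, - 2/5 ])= [ - 2/5,1 ]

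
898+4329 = 5227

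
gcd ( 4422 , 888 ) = 6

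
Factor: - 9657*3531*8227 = -3^3 *11^1 *19^1 * 29^1*37^1*107^1*433^1 = - 280531378809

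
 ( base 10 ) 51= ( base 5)201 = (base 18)2F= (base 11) 47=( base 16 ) 33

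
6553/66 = 6553/66= 99.29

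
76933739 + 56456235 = 133389974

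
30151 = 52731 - 22580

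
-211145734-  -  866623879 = 655478145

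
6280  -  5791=489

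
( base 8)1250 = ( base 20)1e0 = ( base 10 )680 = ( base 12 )488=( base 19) 1gf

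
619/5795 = 619/5795 = 0.11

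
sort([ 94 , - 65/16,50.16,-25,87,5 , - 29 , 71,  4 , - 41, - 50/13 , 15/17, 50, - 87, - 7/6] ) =[ - 87, - 41, - 29, - 25 , - 65/16, - 50/13, - 7/6, 15/17 , 4,5 , 50 , 50.16 , 71, 87, 94 ]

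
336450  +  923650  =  1260100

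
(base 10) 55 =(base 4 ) 313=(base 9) 61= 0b110111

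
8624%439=283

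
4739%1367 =638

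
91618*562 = 51489316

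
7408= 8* 926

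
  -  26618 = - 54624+28006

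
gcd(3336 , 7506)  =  834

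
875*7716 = 6751500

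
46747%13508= 6223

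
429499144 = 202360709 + 227138435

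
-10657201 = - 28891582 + 18234381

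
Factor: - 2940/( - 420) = 7= 7^1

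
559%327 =232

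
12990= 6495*2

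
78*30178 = 2353884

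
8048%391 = 228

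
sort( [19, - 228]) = [ - 228,19]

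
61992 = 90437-28445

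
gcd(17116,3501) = 389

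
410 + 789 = 1199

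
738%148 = 146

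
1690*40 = 67600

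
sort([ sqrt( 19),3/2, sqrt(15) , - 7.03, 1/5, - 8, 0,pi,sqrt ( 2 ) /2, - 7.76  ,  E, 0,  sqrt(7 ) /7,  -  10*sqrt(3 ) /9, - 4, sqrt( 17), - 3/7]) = [ - 8 , - 7.76, - 7.03 ,  -  4 , - 10*sqrt( 3) /9, - 3/7,0,  0,1/5,sqrt(7) /7, sqrt( 2 ) /2,  3/2,E, pi,sqrt(15)  ,  sqrt(17),sqrt(19)]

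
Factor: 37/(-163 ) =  - 37^1*163^( - 1)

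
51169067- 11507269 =39661798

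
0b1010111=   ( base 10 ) 87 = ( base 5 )322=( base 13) 69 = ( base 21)43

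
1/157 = 1/157  =  0.01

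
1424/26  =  712/13= 54.77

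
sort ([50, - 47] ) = [-47,50 ]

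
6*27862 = 167172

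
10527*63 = 663201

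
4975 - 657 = 4318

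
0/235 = 0 = 0.00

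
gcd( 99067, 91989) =1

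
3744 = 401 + 3343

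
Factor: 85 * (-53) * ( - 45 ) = 202725 = 3^2*5^2*17^1 *53^1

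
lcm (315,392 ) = 17640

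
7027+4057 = 11084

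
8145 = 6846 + 1299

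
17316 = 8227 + 9089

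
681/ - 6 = -114  +  1/2 = -113.50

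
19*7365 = 139935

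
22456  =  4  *5614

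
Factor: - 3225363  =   - 3^1 * 743^1*1447^1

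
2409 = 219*11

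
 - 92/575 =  - 1 +21/25 = - 0.16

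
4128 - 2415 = 1713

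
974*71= 69154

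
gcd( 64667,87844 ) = 1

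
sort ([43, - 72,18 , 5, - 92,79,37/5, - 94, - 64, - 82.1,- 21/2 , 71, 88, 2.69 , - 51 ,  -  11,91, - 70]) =[ - 94,- 92 , - 82.1,-72, - 70, - 64, - 51, - 11, - 21/2, 2.69, 5,37/5, 18, 43, 71,  79, 88,91 ]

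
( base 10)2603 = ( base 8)5053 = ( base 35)24D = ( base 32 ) 2hb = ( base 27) 3FB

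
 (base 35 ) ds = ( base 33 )el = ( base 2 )111100011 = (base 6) 2123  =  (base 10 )483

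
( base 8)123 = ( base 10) 83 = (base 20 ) 43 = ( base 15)58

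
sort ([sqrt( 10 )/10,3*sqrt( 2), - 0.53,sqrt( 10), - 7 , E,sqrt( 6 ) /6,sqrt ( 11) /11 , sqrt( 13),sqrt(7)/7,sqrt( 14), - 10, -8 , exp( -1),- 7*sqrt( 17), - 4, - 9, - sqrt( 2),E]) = [-7 * sqrt( 17), - 10, - 9, - 8,-7,  -  4, - sqrt( 2),  -  0.53, sqrt( 11)/11, sqrt( 10 )/10,exp( -1 ),sqrt( 7 ) /7, sqrt( 6) /6,E,E,sqrt( 10 ),sqrt(13), sqrt( 14),3*sqrt(2) ] 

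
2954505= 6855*431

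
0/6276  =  0 = 0.00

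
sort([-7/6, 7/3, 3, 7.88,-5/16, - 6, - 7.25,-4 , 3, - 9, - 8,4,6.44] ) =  [ - 9, -8, - 7.25, - 6,- 4, - 7/6,  -  5/16, 7/3,  3,3,4, 6.44,7.88]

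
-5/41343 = -5/41343 = - 0.00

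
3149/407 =3149/407  =  7.74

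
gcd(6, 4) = 2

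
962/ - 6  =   - 161 + 2/3= - 160.33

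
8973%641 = 640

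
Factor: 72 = 2^3 *3^2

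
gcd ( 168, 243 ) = 3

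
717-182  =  535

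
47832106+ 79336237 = 127168343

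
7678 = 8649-971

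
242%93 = 56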